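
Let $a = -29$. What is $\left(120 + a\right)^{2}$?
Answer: $8281$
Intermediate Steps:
$\left(120 + a\right)^{2} = \left(120 - 29\right)^{2} = 91^{2} = 8281$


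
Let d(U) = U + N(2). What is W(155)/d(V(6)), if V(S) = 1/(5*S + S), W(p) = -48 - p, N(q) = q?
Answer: -7308/73 ≈ -100.11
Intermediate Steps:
V(S) = 1/(6*S)
d(U) = 2 + U (d(U) = U + 2 = 2 + U)
W(155)/d(V(6)) = (-48 - 1*155)/(2 + (⅙)/6) = (-48 - 155)/(2 + (⅙)*(⅙)) = -203/(2 + 1/36) = -203/73/36 = -203*36/73 = -7308/73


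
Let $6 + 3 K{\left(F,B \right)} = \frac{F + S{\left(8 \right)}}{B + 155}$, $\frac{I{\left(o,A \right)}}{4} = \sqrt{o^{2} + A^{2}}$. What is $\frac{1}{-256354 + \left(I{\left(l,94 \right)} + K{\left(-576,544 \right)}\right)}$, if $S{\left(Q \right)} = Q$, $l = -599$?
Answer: $- \frac{281825843175}{72241355588192368} - \frac{4397409 \sqrt{367637}}{72241355588192368} \approx -3.9381 \cdot 10^{-6}$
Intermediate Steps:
$I{\left(o,A \right)} = 4 \sqrt{A^{2} + o^{2}}$ ($I{\left(o,A \right)} = 4 \sqrt{o^{2} + A^{2}} = 4 \sqrt{A^{2} + o^{2}}$)
$K{\left(F,B \right)} = -2 + \frac{8 + F}{3 \left(155 + B\right)}$ ($K{\left(F,B \right)} = -2 + \frac{\left(F + 8\right) \frac{1}{B + 155}}{3} = -2 + \frac{\left(8 + F\right) \frac{1}{155 + B}}{3} = -2 + \frac{\frac{1}{155 + B} \left(8 + F\right)}{3} = -2 + \frac{8 + F}{3 \left(155 + B\right)}$)
$\frac{1}{-256354 + \left(I{\left(l,94 \right)} + K{\left(-576,544 \right)}\right)} = \frac{1}{-256354 + \left(4 \sqrt{94^{2} + \left(-599\right)^{2}} + \frac{-922 - 576 - 3264}{3 \left(155 + 544\right)}\right)} = \frac{1}{-256354 + \left(4 \sqrt{8836 + 358801} + \frac{-922 - 576 - 3264}{3 \cdot 699}\right)} = \frac{1}{-256354 + \left(4 \sqrt{367637} + \frac{1}{3} \cdot \frac{1}{699} \left(-4762\right)\right)} = \frac{1}{-256354 - \left(\frac{4762}{2097} - 4 \sqrt{367637}\right)} = \frac{1}{- \frac{537579100}{2097} + 4 \sqrt{367637}}$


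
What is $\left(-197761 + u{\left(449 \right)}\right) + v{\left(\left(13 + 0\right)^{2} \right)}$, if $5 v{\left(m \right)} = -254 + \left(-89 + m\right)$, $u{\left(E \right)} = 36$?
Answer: $- \frac{988799}{5} \approx -1.9776 \cdot 10^{5}$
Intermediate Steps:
$v{\left(m \right)} = - \frac{343}{5} + \frac{m}{5}$ ($v{\left(m \right)} = \frac{-254 + \left(-89 + m\right)}{5} = \frac{-343 + m}{5} = - \frac{343}{5} + \frac{m}{5}$)
$\left(-197761 + u{\left(449 \right)}\right) + v{\left(\left(13 + 0\right)^{2} \right)} = \left(-197761 + 36\right) - \left(\frac{343}{5} - \frac{\left(13 + 0\right)^{2}}{5}\right) = -197725 - \left(\frac{343}{5} - \frac{13^{2}}{5}\right) = -197725 + \left(- \frac{343}{5} + \frac{1}{5} \cdot 169\right) = -197725 + \left(- \frac{343}{5} + \frac{169}{5}\right) = -197725 - \frac{174}{5} = - \frac{988799}{5}$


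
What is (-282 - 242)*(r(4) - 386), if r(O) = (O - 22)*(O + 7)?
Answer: 306016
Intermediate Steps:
r(O) = (-22 + O)*(7 + O)
(-282 - 242)*(r(4) - 386) = (-282 - 242)*((-154 + 4² - 15*4) - 386) = -524*((-154 + 16 - 60) - 386) = -524*(-198 - 386) = -524*(-584) = 306016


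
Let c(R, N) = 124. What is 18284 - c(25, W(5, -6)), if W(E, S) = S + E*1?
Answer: 18160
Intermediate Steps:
W(E, S) = E + S (W(E, S) = S + E = E + S)
18284 - c(25, W(5, -6)) = 18284 - 1*124 = 18284 - 124 = 18160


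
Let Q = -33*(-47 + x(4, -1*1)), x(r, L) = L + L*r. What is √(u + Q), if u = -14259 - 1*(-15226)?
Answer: √2683 ≈ 51.798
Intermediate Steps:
Q = 1716 (Q = -33*(-47 + (-1*1)*(1 + 4)) = -33*(-47 - 1*5) = -33*(-47 - 5) = -33*(-52) = 1716)
u = 967 (u = -14259 + 15226 = 967)
√(u + Q) = √(967 + 1716) = √2683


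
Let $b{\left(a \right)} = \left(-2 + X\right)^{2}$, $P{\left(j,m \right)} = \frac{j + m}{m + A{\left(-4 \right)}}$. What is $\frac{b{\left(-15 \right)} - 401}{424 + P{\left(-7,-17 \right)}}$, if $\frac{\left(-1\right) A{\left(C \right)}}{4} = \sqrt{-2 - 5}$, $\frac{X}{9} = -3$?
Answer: $\frac{146465}{141478} + \frac{165 i \sqrt{7}}{282956} \approx 1.0352 + 0.0015428 i$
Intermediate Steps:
$X = -27$ ($X = 9 \left(-3\right) = -27$)
$A{\left(C \right)} = - 4 i \sqrt{7}$ ($A{\left(C \right)} = - 4 \sqrt{-2 - 5} = - 4 \sqrt{-7} = - 4 i \sqrt{7}$)
$P{\left(j,m \right)} = \frac{j + m}{m - 4 i \sqrt{7}}$
$b{\left(a \right)} = 841$ ($b{\left(a \right)} = \left(-2 - 27\right)^{2} = \left(-29\right)^{2} = 841$)
$\frac{b{\left(-15 \right)} - 401}{424 + P{\left(-7,-17 \right)}} = \frac{841 - 401}{424 + \frac{-7 - 17}{-17 - 4 i \sqrt{7}}} = \frac{440}{424 + \frac{1}{-17 - 4 i \sqrt{7}} \left(-24\right)} = \frac{440}{424 - \frac{24}{-17 - 4 i \sqrt{7}}}$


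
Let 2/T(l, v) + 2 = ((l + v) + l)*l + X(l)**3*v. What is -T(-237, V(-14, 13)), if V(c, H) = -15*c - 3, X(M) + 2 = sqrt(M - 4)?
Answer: -2*I/(47403*sqrt(241) + 360943*I) ≈ -1.0745e-6 - 2.1908e-6*I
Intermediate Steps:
X(M) = -2 + sqrt(-4 + M) (X(M) = -2 + sqrt(M - 4) = -2 + sqrt(-4 + M))
V(c, H) = -3 - 15*c
T(l, v) = 2/(-2 + l*(v + 2*l) + v*(-2 + sqrt(-4 + l))**3) (T(l, v) = 2/(-2 + (((l + v) + l)*l + (-2 + sqrt(-4 + l))**3*v)) = 2/(-2 + ((v + 2*l)*l + v*(-2 + sqrt(-4 + l))**3)) = 2/(-2 + (l*(v + 2*l) + v*(-2 + sqrt(-4 + l))**3)) = 2/(-2 + l*(v + 2*l) + v*(-2 + sqrt(-4 + l))**3))
-T(-237, V(-14, 13)) = -2/(-2 + 2*(-237)**2 - 237*(-3 - 15*(-14)) + (-3 - 15*(-14))*(-2 + sqrt(-4 - 237))**3) = -2/(-2 + 2*56169 - 237*(-3 + 210) + (-3 + 210)*(-2 + sqrt(-241))**3) = -2/(-2 + 112338 - 237*207 + 207*(-2 + I*sqrt(241))**3) = -2/(-2 + 112338 - 49059 + 207*(-2 + I*sqrt(241))**3) = -2/(63277 + 207*(-2 + I*sqrt(241))**3)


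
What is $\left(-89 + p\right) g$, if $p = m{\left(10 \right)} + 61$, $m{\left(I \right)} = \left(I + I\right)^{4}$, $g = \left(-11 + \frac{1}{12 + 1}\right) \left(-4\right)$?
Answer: $\frac{90864096}{13} \approx 6.9895 \cdot 10^{6}$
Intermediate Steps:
$g = \frac{568}{13}$ ($g = \left(-11 + \frac{1}{13}\right) \left(-4\right) = \left(- \frac{142}{13}\right) \left(-4\right) = \frac{568}{13} \approx 43.692$)
$m{\left(I \right)} = 16 I^{4}$ ($m{\left(I \right)} = \left(2 I\right)^{4} = 16 I^{4}$)
$p = 160061$ ($p = 16 \cdot 10^{4} + 61 = 16 \cdot 10000 + 61 = 160000 + 61 = 160061$)
$\left(-89 + p\right) g = \left(-89 + 160061\right) \frac{568}{13} = 159972 \cdot \frac{568}{13} = \frac{90864096}{13}$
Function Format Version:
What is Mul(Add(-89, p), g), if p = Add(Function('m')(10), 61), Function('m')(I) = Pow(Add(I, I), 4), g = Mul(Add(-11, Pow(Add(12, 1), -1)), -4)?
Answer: Rational(90864096, 13) ≈ 6.9895e+6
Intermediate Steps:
g = Rational(568, 13) (g = Mul(Add(-11, Pow(13, -1)), -4) = Mul(Add(-11, Rational(1, 13)), -4) = Mul(Rational(-142, 13), -4) = Rational(568, 13) ≈ 43.692)
Function('m')(I) = Mul(16, Pow(I, 4)) (Function('m')(I) = Pow(Mul(2, I), 4) = Mul(16, Pow(I, 4)))
p = 160061 (p = Add(Mul(16, Pow(10, 4)), 61) = Add(Mul(16, 10000), 61) = Add(160000, 61) = 160061)
Mul(Add(-89, p), g) = Mul(Add(-89, 160061), Rational(568, 13)) = Mul(159972, Rational(568, 13)) = Rational(90864096, 13)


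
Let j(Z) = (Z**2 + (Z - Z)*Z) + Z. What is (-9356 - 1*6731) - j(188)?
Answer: -51619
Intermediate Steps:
j(Z) = Z + Z**2 (j(Z) = (Z**2 + 0*Z) + Z = (Z**2 + 0) + Z = Z**2 + Z = Z + Z**2)
(-9356 - 1*6731) - j(188) = (-9356 - 1*6731) - 188*(1 + 188) = (-9356 - 6731) - 188*189 = -16087 - 1*35532 = -16087 - 35532 = -51619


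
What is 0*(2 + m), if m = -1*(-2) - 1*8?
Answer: 0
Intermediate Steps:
m = -6 (m = 2 - 8 = -6)
0*(2 + m) = 0*(2 - 6) = 0*(-4) = 0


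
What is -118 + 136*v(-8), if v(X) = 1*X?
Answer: -1206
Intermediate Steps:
v(X) = X
-118 + 136*v(-8) = -118 + 136*(-8) = -118 - 1088 = -1206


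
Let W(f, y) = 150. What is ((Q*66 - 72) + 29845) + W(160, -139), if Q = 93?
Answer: 36061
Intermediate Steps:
((Q*66 - 72) + 29845) + W(160, -139) = ((93*66 - 72) + 29845) + 150 = ((6138 - 72) + 29845) + 150 = (6066 + 29845) + 150 = 35911 + 150 = 36061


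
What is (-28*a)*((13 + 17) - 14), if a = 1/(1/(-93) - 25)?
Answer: 20832/1163 ≈ 17.912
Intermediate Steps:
a = -93/2326 (a = 1/(-1/93 - 25) = 1/(-2326/93) = -93/2326 ≈ -0.039983)
(-28*a)*((13 + 17) - 14) = (-28*(-93/2326))*((13 + 17) - 14) = 1302*(30 - 14)/1163 = (1302/1163)*16 = 20832/1163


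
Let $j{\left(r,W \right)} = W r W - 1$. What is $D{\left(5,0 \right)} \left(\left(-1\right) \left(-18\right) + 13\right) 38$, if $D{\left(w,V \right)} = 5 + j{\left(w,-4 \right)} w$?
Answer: $471200$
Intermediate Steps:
$j{\left(r,W \right)} = -1 + r W^{2}$ ($j{\left(r,W \right)} = r W^{2} - 1 = -1 + r W^{2}$)
$D{\left(w,V \right)} = 5 + w \left(-1 + 16 w\right)$ ($D{\left(w,V \right)} = 5 + \left(-1 + w \left(-4\right)^{2}\right) w = 5 + \left(-1 + w 16\right) w = 5 + \left(-1 + 16 w\right) w = 5 + w \left(-1 + 16 w\right)$)
$D{\left(5,0 \right)} \left(\left(-1\right) \left(-18\right) + 13\right) 38 = \left(5 + 5 \left(-1 + 16 \cdot 5\right)\right) \left(\left(-1\right) \left(-18\right) + 13\right) 38 = \left(5 + 5 \left(-1 + 80\right)\right) \left(18 + 13\right) 38 = \left(5 + 5 \cdot 79\right) 31 \cdot 38 = \left(5 + 395\right) 31 \cdot 38 = 400 \cdot 31 \cdot 38 = 12400 \cdot 38 = 471200$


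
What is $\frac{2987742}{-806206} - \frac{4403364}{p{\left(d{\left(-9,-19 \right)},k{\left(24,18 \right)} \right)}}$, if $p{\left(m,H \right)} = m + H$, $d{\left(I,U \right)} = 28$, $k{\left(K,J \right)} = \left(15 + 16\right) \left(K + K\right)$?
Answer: $- \frac{444318486732}{152776037} \approx -2908.3$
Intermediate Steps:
$k{\left(K,J \right)} = 62 K$ ($k{\left(K,J \right)} = 31 \cdot 2 K = 62 K$)
$p{\left(m,H \right)} = H + m$
$\frac{2987742}{-806206} - \frac{4403364}{p{\left(d{\left(-9,-19 \right)},k{\left(24,18 \right)} \right)}} = \frac{2987742}{-806206} - \frac{4403364}{62 \cdot 24 + 28} = 2987742 \left(- \frac{1}{806206}\right) - \frac{4403364}{1488 + 28} = - \frac{1493871}{403103} - \frac{4403364}{1516} = - \frac{1493871}{403103} - \frac{1100841}{379} = - \frac{444318486732}{152776037}$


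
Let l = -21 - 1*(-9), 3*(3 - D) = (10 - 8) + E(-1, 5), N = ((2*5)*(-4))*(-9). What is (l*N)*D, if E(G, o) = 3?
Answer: -5760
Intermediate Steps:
N = 360 (N = (10*(-4))*(-9) = -40*(-9) = 360)
D = 4/3 (D = 3 - ((10 - 8) + 3)/3 = 3 - (2 + 3)/3 = 3 - ⅓*5 = 3 - 5/3 = 4/3 ≈ 1.3333)
l = -12 (l = -21 + 9 = -12)
(l*N)*D = -12*360*(4/3) = -4320*4/3 = -5760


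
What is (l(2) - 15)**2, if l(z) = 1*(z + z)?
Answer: 121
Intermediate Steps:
l(z) = 2*z (l(z) = 1*(2*z) = 2*z)
(l(2) - 15)**2 = (2*2 - 15)**2 = (4 - 15)**2 = (-11)**2 = 121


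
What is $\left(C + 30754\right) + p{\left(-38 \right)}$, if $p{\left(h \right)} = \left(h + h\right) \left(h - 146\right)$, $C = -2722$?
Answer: $42016$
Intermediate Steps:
$p{\left(h \right)} = 2 h \left(-146 + h\right)$
$\left(C + 30754\right) + p{\left(-38 \right)} = \left(-2722 + 30754\right) + 2 \left(-38\right) \left(-146 - 38\right) = 28032 + 2 \left(-38\right) \left(-184\right) = 28032 + 13984 = 42016$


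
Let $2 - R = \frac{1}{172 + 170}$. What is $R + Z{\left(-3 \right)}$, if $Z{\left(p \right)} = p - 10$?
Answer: $- \frac{3763}{342} \approx -11.003$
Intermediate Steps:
$Z{\left(p \right)} = -10 + p$ ($Z{\left(p \right)} = p - 10 = -10 + p$)
$R = \frac{683}{342}$ ($R = 2 - \frac{1}{172 + 170} = 2 - \frac{1}{342} = \frac{683}{342} \approx 1.9971$)
$R + Z{\left(-3 \right)} = \frac{683}{342} - 13 = - \frac{3763}{342}$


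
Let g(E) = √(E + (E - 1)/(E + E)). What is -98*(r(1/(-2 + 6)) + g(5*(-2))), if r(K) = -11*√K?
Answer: 539 - 147*I*√105/5 ≈ 539.0 - 301.26*I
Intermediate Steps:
g(E) = √(E + (-1 + E)/(2*E)) (g(E) = √(E + (-1 + E)/((2*E))) = √(E + (-1 + E)*(1/(2*E))) = √(E + (-1 + E)/(2*E)))
-98*(r(1/(-2 + 6)) + g(5*(-2))) = -98*(-11/√(-2 + 6) + √(2 - 2/(5*(-2)) + 4*(5*(-2)))/2) = -98*(-11*√(1/4) + √(2 - 2/(-10) + 4*(-10))/2) = -98*(-11*√(¼) + √(2 - 2*(-⅒) - 40)/2) = -98*(-11*½ + √(2 + ⅕ - 40)/2) = -98*(-11/2 + √(-189/5)/2) = -98*(-11/2 + (3*I*√105/5)/2) = -98*(-11/2 + 3*I*√105/10) = 539 - 147*I*√105/5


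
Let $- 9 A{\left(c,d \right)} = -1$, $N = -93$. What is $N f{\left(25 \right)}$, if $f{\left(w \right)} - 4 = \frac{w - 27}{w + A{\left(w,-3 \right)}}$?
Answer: $- \frac{41199}{113} \approx -364.59$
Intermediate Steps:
$A{\left(c,d \right)} = \frac{1}{9}$ ($A{\left(c,d \right)} = \left(- \frac{1}{9}\right) \left(-1\right) = \frac{1}{9}$)
$f{\left(w \right)} = 4 + \frac{-27 + w}{\frac{1}{9} + w}$ ($f{\left(w \right)} = 4 + \frac{w - 27}{w + \frac{1}{9}} = 4 + \frac{-27 + w}{\frac{1}{9} + w}$)
$N f{\left(25 \right)} = - 93 \frac{-239 + 45 \cdot 25}{1 + 9 \cdot 25} = - 93 \frac{-239 + 1125}{1 + 225} = - 93 \cdot \frac{1}{226} \cdot 886 = \left(-93\right) \frac{443}{113} = - \frac{41199}{113}$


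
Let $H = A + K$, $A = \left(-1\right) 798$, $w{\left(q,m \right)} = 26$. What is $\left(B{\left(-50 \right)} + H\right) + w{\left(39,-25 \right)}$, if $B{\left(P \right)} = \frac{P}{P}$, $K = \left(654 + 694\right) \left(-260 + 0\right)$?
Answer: $-351251$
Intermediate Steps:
$K = -350480$ ($K = 1348 \left(-260\right) = -350480$)
$A = -798$
$H = -351278$ ($H = -798 - 350480 = -351278$)
$B{\left(P \right)} = 1$
$\left(B{\left(-50 \right)} + H\right) + w{\left(39,-25 \right)} = \left(1 - 351278\right) + 26 = -351277 + 26 = -351251$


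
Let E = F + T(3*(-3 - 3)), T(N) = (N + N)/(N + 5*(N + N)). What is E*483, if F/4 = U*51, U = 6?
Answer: 6504078/11 ≈ 5.9128e+5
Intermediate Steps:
T(N) = 2/11 (T(N) = (2*N)/(N + 5*(2*N)) = (2*N)/(N + 10*N) = (2*N)/((11*N)) = (2*N)*(1/(11*N)) = 2/11)
F = 1224 (F = 4*(6*51) = 4*306 = 1224)
E = 13466/11 (E = 1224 + 2/11 = 13466/11 ≈ 1224.2)
E*483 = (13466/11)*483 = 6504078/11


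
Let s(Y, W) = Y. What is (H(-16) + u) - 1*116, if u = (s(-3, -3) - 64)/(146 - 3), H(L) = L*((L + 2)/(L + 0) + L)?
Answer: 17951/143 ≈ 125.53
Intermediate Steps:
H(L) = L*(L + (2 + L)/L) (H(L) = L*((2 + L)/L + L) = L*(L + (2 + L)/L))
u = -67/143 (u = (-3 - 64)/(146 - 3) = -67/143 ≈ -0.46853)
(H(-16) + u) - 1*116 = ((2 - 16 + (-16)**2) - 67/143) - 1*116 = ((2 - 16 + 256) - 67/143) - 116 = (242 - 67/143) - 116 = 34539/143 - 116 = 17951/143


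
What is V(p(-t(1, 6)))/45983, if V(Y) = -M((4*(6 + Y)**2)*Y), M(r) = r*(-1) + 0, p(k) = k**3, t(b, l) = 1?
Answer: -100/45983 ≈ -0.0021747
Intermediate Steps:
M(r) = -r (M(r) = -r + 0 = -r)
V(Y) = 4*Y*(6 + Y)**2 (V(Y) = -(-1)*(4*(6 + Y)**2)*Y = -(-1)*4*Y*(6 + Y)**2 = -(-4)*Y*(6 + Y)**2 = 4*Y*(6 + Y)**2)
V(p(-t(1, 6)))/45983 = (4*(-1*1)**3*(6 + (-1*1)**3)**2)/45983 = (4*(-1)**3*(6 + (-1)**3)**2)*(1/45983) = (4*(-1)*(6 - 1)**2)*(1/45983) = (4*(-1)*5**2)*(1/45983) = (4*(-1)*25)*(1/45983) = -100*1/45983 = -100/45983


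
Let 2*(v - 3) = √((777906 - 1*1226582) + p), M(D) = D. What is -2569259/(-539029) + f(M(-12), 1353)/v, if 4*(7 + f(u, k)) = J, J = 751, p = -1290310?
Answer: 1489722359533/312461096546 - 241*I*√1738986/1159348 ≈ 4.7677 - 0.27413*I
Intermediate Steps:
f(u, k) = 723/4 (f(u, k) = -7 + (¼)*751 = -7 + 751/4 = 723/4)
v = 3 + I*√1738986/2 (v = 3 + √((777906 - 1*1226582) - 1290310)/2 = 3 + √((777906 - 1226582) - 1290310)/2 = 3 + √(-448676 - 1290310)/2 = 3 + √(-1738986)/2 = 3 + (I*√1738986)/2 = 3 + I*√1738986/2 ≈ 3.0 + 659.35*I)
-2569259/(-539029) + f(M(-12), 1353)/v = -2569259/(-539029) + 723/(4*(3 + I*√1738986/2)) = -2569259*(-1/539029) + 723/(4*(3 + I*√1738986/2)) = 2569259/539029 + 723/(4*(3 + I*√1738986/2))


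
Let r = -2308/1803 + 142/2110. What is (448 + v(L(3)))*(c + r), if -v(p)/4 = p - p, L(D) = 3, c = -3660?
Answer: -3119975410496/1902165 ≈ -1.6402e+6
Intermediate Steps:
v(p) = 0 (v(p) = -4*(p - p) = -4*0 = 0)
r = -2306927/1902165 (r = -2308*1/1803 + 142*(1/2110) = -2308/1803 + 71/1055 = -2306927/1902165 ≈ -1.2128)
(448 + v(L(3)))*(c + r) = (448 + 0)*(-3660 - 2306927/1902165) = 448*(-6964230827/1902165) = -3119975410496/1902165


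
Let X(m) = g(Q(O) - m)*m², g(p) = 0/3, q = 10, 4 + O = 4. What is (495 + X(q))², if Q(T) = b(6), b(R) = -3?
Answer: 245025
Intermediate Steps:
O = 0 (O = -4 + 4 = 0)
Q(T) = -3
g(p) = 0 (g(p) = 0*(⅓) = 0)
X(m) = 0 (X(m) = 0*m² = 0)
(495 + X(q))² = (495 + 0)² = 495² = 245025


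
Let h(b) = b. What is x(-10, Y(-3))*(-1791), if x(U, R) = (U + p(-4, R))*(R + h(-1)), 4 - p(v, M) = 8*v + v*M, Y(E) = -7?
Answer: -28656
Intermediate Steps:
p(v, M) = 4 - 8*v - M*v (p(v, M) = 4 - (8*v + v*M) = 4 - (8*v + M*v) = 4 + (-8*v - M*v) = 4 - 8*v - M*v)
x(U, R) = (-1 + R)*(36 + U + 4*R) (x(U, R) = (U + (4 - 8*(-4) - 1*R*(-4)))*(R - 1) = (U + (4 + 32 + 4*R))*(-1 + R) = (U + (36 + 4*R))*(-1 + R) = (36 + U + 4*R)*(-1 + R) = (-1 + R)*(36 + U + 4*R))
x(-10, Y(-3))*(-1791) = (-36 - 1*(-10) + 4*(-7)**2 + 32*(-7) - 7*(-10))*(-1791) = (-36 + 10 + 4*49 - 224 + 70)*(-1791) = (-36 + 10 + 196 - 224 + 70)*(-1791) = 16*(-1791) = -28656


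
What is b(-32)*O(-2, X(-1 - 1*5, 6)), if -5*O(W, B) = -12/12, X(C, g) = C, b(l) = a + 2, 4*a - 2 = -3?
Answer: 7/20 ≈ 0.35000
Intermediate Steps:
a = -¼ (a = ½ + (¼)*(-3) = ½ - ¾ = -¼ ≈ -0.25000)
b(l) = 7/4 (b(l) = -¼ + 2 = 7/4)
O(W, B) = ⅕ (O(W, B) = -(-12)/(5*12) = -⅕*(-1) = ⅕)
b(-32)*O(-2, X(-1 - 1*5, 6)) = (7/4)*(⅕) = 7/20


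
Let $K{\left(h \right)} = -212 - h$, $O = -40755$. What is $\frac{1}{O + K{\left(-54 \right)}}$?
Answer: $- \frac{1}{40913} \approx -2.4442 \cdot 10^{-5}$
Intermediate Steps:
$\frac{1}{O + K{\left(-54 \right)}} = \frac{1}{-40755 - 158} = \frac{1}{-40913} = - \frac{1}{40913}$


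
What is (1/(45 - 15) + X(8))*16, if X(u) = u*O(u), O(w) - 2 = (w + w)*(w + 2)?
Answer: 311048/15 ≈ 20737.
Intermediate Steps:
O(w) = 2 + 2*w*(2 + w) (O(w) = 2 + (w + w)*(w + 2) = 2 + (2*w)*(2 + w) = 2 + 2*w*(2 + w))
X(u) = u*(2 + 2*u² + 4*u)
(1/(45 - 15) + X(8))*16 = (1/(45 - 15) + 2*8*(1 + 8² + 2*8))*16 = (1/30 + 2*8*(1 + 64 + 16))*16 = (1/30 + 2*8*81)*16 = (1/30 + 1296)*16 = (38881/30)*16 = 311048/15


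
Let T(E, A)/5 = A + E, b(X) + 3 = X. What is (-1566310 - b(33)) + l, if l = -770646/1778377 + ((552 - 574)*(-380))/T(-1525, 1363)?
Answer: -225630534590078/144048537 ≈ -1.5664e+6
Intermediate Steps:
b(X) = -3 + X
T(E, A) = 5*A + 5*E (T(E, A) = 5*(A + E) = 5*A + 5*E)
l = -1549145498/144048537 (l = -770646/1778377 + ((552 - 574)*(-380))/(5*1363 + 5*(-1525)) = -770646*1/1778377 + (-22*(-380))/(6815 - 7625) = -770646/1778377 + 8360/(-810) = -770646/1778377 + 8360*(-1/810) = -770646/1778377 - 836/81 = -1549145498/144048537 ≈ -10.754)
(-1566310 - b(33)) + l = (-1566310 - (-3 + 33)) - 1549145498/144048537 = (-1566310 - 1*30) - 1549145498/144048537 = (-1566310 - 30) - 1549145498/144048537 = -1566340 - 1549145498/144048537 = -225630534590078/144048537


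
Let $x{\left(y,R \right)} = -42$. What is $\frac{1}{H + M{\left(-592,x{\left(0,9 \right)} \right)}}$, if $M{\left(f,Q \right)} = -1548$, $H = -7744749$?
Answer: $- \frac{1}{7746297} \approx -1.2909 \cdot 10^{-7}$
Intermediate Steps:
$\frac{1}{H + M{\left(-592,x{\left(0,9 \right)} \right)}} = \frac{1}{-7744749 - 1548} = \frac{1}{-7746297} = - \frac{1}{7746297}$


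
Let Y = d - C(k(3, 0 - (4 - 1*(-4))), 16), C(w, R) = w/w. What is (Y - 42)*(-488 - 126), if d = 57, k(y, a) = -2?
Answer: -8596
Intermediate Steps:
C(w, R) = 1
Y = 56 (Y = 57 - 1*1 = 57 - 1 = 56)
(Y - 42)*(-488 - 126) = (56 - 42)*(-488 - 126) = 14*(-614) = -8596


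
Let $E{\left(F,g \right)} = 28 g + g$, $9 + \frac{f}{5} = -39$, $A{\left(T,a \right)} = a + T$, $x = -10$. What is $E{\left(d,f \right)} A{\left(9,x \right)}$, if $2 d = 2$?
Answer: $6960$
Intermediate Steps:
$A{\left(T,a \right)} = T + a$
$d = 1$ ($d = \frac{1}{2} \cdot 2 = 1$)
$f = -240$ ($f = -45 + 5 \left(-39\right) = -45 - 195 = -240$)
$E{\left(F,g \right)} = 29 g$
$E{\left(d,f \right)} A{\left(9,x \right)} = 29 \left(-240\right) \left(9 - 10\right) = \left(-6960\right) \left(-1\right) = 6960$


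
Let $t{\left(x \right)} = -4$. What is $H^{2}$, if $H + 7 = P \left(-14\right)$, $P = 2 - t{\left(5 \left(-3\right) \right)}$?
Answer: $8281$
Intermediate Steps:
$P = 6$ ($P = 2 - -4 = 2 + 4 = 6$)
$H = -91$ ($H = -7 + 6 \left(-14\right) = -7 - 84 = -91$)
$H^{2} = \left(-91\right)^{2} = 8281$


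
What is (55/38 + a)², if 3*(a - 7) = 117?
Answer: 3250809/1444 ≈ 2251.3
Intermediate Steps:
a = 46 (a = 7 + (⅓)*117 = 7 + 39 = 46)
(55/38 + a)² = (55/38 + 46)² = (1803/38)² = 3250809/1444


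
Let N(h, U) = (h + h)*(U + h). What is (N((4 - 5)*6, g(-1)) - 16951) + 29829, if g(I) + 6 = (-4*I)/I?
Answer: 13070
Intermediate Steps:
g(I) = -10 (g(I) = -6 + (-4*I)/I = -6 - 4 = -10)
N(h, U) = 2*h*(U + h) (N(h, U) = (2*h)*(U + h) = 2*h*(U + h))
(N((4 - 5)*6, g(-1)) - 16951) + 29829 = (2*((4 - 5)*6)*(-10 + (4 - 5)*6) - 16951) + 29829 = (2*(-1*6)*(-10 - 1*6) - 16951) + 29829 = (2*(-6)*(-10 - 6) - 16951) + 29829 = (2*(-6)*(-16) - 16951) + 29829 = (192 - 16951) + 29829 = -16759 + 29829 = 13070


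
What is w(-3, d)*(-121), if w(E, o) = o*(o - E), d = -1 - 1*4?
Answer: -1210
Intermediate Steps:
d = -5 (d = -1 - 4 = -5)
w(-3, d)*(-121) = -5*(-5 - 1*(-3))*(-121) = -5*(-5 + 3)*(-121) = -5*(-2)*(-121) = 10*(-121) = -1210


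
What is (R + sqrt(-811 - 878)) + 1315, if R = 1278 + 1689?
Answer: 4282 + I*sqrt(1689) ≈ 4282.0 + 41.097*I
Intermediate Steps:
R = 2967
(R + sqrt(-811 - 878)) + 1315 = (2967 + sqrt(-811 - 878)) + 1315 = (2967 + sqrt(-1689)) + 1315 = (2967 + I*sqrt(1689)) + 1315 = 4282 + I*sqrt(1689)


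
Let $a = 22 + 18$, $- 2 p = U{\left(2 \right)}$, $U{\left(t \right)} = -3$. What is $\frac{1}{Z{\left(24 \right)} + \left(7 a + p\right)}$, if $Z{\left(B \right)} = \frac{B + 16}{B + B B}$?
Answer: $\frac{30}{8447} \approx 0.0035516$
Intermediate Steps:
$p = \frac{3}{2}$ ($p = \left(- \frac{1}{2}\right) \left(-3\right) = \frac{3}{2} \approx 1.5$)
$a = 40$
$Z{\left(B \right)} = \frac{16 + B}{B + B^{2}}$
$\frac{1}{Z{\left(24 \right)} + \left(7 a + p\right)} = \frac{1}{\frac{16 + 24}{24 \left(1 + 24\right)} + \left(7 \cdot 40 + \frac{3}{2}\right)} = \frac{1}{\frac{1}{24} \cdot \frac{1}{25} \cdot 40 + \left(280 + \frac{3}{2}\right)} = \frac{1}{\frac{1}{24} \cdot \frac{1}{25} \cdot 40 + \frac{563}{2}} = \frac{1}{\frac{1}{15} + \frac{563}{2}} = \frac{1}{\frac{8447}{30}} = \frac{30}{8447}$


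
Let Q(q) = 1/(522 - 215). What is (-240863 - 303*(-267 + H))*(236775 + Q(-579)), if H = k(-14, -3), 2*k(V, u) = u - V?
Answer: -11748763704491/307 ≈ -3.8270e+10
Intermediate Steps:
Q(q) = 1/307
k(V, u) = u/2 - V/2 (k(V, u) = (u - V)/2 = u/2 - V/2)
H = 11/2 (H = (½)*(-3) - ½*(-14) = -3/2 + 7 = 11/2 ≈ 5.5000)
(-240863 - 303*(-267 + H))*(236775 + Q(-579)) = (-240863 - 303*(-267 + 11/2))*(236775 + 1/307) = (-240863 - 303*(-523/2))*(72689926/307) = (-240863 + 158469/2)*(72689926/307) = -323257/2*72689926/307 = -11748763704491/307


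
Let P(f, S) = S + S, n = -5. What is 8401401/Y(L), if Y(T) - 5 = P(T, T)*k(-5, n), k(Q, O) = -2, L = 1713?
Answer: -8401401/6847 ≈ -1227.0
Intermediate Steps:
P(f, S) = 2*S
Y(T) = 5 - 4*T (Y(T) = 5 + (2*T)*(-2) = 5 - 4*T)
8401401/Y(L) = 8401401/(5 - 4*1713) = 8401401/(5 - 6852) = 8401401/(-6847) = 8401401*(-1/6847) = -8401401/6847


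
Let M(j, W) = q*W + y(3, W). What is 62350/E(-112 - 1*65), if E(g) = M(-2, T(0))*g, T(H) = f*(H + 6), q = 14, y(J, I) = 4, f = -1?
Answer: 6235/1416 ≈ 4.4033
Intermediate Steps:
T(H) = -6 - H (T(H) = -(H + 6) = -(6 + H) = -6 - H)
M(j, W) = 4 + 14*W (M(j, W) = 14*W + 4 = 4 + 14*W)
E(g) = -80*g (E(g) = (4 + 14*(-6 - 1*0))*g = (4 + 14*(-6 + 0))*g = (4 + 14*(-6))*g = (4 - 84)*g = -80*g)
62350/E(-112 - 1*65) = 62350/((-80*(-112 - 1*65))) = 62350/((-80*(-112 - 65))) = 62350/((-80*(-177))) = 62350/14160 = 62350*(1/14160) = 6235/1416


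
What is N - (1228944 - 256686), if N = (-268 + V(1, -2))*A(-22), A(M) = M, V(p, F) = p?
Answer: -966384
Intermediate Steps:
N = 5874 (N = (-268 + 1)*(-22) = -267*(-22) = 5874)
N - (1228944 - 256686) = 5874 - (1228944 - 256686) = 5874 - 1*972258 = 5874 - 972258 = -966384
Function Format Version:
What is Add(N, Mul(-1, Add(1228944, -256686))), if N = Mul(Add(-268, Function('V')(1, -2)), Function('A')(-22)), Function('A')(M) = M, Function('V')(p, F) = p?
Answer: -966384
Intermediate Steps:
N = 5874 (N = Mul(Add(-268, 1), -22) = Mul(-267, -22) = 5874)
Add(N, Mul(-1, Add(1228944, -256686))) = Add(5874, Mul(-1, Add(1228944, -256686))) = Add(5874, Mul(-1, 972258)) = Add(5874, -972258) = -966384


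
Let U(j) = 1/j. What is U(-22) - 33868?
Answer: -745097/22 ≈ -33868.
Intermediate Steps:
U(-22) - 33868 = 1/(-22) - 33868 = -1/22 - 33868 = -745097/22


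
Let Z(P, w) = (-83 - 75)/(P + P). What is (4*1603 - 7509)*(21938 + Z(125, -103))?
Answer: -3008161587/125 ≈ -2.4065e+7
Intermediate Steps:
Z(P, w) = -79/P (Z(P, w) = -158*1/(2*P) = -79/P)
(4*1603 - 7509)*(21938 + Z(125, -103)) = (4*1603 - 7509)*(21938 - 79/125) = (6412 - 7509)*(21938 - 79*1/125) = -1097*(21938 - 79/125) = -1097*2742171/125 = -3008161587/125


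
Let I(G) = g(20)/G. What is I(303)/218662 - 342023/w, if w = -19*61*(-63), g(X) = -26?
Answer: -3776765694320/806285184327 ≈ -4.6842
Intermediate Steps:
w = 73017 (w = -1159*(-63) = 73017)
I(G) = -26/G
I(303)/218662 - 342023/w = -26/303/218662 - 342023/73017 = -26*1/303*(1/218662) - 342023*1/73017 = -26/303*1/218662 - 342023/73017 = -13/33127293 - 342023/73017 = -3776765694320/806285184327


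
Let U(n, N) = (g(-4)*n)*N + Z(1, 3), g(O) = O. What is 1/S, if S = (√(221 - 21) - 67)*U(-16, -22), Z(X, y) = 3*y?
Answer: 67/6000311 + 10*√2/6000311 ≈ 1.3523e-5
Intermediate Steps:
U(n, N) = 9 - 4*N*n (U(n, N) = (-4*n)*N + 3*3 = -4*N*n + 9 = 9 - 4*N*n)
S = 93733 - 13990*√2 (S = (√(221 - 21) - 67)*(9 - 4*(-22)*(-16)) = (√200 - 67)*(9 - 1408) = (10*√2 - 67)*(-1399) = (-67 + 10*√2)*(-1399) = 93733 - 13990*√2 ≈ 73948.)
1/S = 1/(93733 - 13990*√2)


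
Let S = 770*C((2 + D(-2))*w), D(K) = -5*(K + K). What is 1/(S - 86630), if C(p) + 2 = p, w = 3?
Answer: -1/37350 ≈ -2.6774e-5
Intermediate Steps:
D(K) = -10*K
C(p) = -2 + p
S = 49280 (S = 770*(-2 + (2 - 10*(-2))*3) = 770*(-2 + (2 + 20)*3) = 770*(-2 + 22*3) = 770*(-2 + 66) = 770*64 = 49280)
1/(S - 86630) = 1/(49280 - 86630) = 1/(-37350) = -1/37350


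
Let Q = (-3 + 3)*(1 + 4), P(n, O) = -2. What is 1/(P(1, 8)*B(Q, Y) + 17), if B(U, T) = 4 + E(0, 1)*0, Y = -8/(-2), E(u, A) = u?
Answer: ⅑ ≈ 0.11111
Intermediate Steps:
Q = 0 (Q = 0*5 = 0)
Y = 4 (Y = -8*(-½) = 4)
B(U, T) = 4 (B(U, T) = 4 + 0*0 = 4 + 0 = 4)
1/(P(1, 8)*B(Q, Y) + 17) = 1/(-2*4 + 17) = 1/(-8 + 17) = 1/9 = ⅑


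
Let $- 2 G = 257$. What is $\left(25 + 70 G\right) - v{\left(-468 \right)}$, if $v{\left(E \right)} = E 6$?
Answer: $-6162$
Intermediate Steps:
$G = - \frac{257}{2}$ ($G = \left(- \frac{1}{2}\right) 257 = - \frac{257}{2} \approx -128.5$)
$v{\left(E \right)} = 6 E$
$\left(25 + 70 G\right) - v{\left(-468 \right)} = \left(25 + 70 \left(- \frac{257}{2}\right)\right) - 6 \left(-468\right) = \left(25 - 8995\right) - -2808 = -8970 + 2808 = -6162$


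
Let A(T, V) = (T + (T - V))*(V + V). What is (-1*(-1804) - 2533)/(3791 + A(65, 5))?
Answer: -729/5041 ≈ -0.14461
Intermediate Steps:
A(T, V) = 2*V*(-V + 2*T) (A(T, V) = (-V + 2*T)*(2*V) = 2*V*(-V + 2*T))
(-1*(-1804) - 2533)/(3791 + A(65, 5)) = (-1*(-1804) - 2533)/(3791 + 2*5*(-1*5 + 2*65)) = (1804 - 2533)/(3791 + 2*5*(-5 + 130)) = -729/(3791 + 2*5*125) = -729/(3791 + 1250) = -729/5041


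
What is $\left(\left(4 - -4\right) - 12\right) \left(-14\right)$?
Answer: $56$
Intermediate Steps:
$\left(\left(4 - -4\right) - 12\right) \left(-14\right) = \left(\left(4 + 4\right) - 12\right) \left(-14\right) = \left(8 - 12\right) \left(-14\right) = \left(-4\right) \left(-14\right) = 56$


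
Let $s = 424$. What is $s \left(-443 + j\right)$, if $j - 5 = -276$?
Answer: $-302736$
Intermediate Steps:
$j = -271$ ($j = 5 - 276 = -271$)
$s \left(-443 + j\right) = 424 \left(-443 - 271\right) = 424 \left(-714\right) = -302736$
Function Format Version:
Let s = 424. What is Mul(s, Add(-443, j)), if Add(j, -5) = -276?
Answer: -302736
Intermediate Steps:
j = -271 (j = Add(5, -276) = -271)
Mul(s, Add(-443, j)) = Mul(424, Add(-443, -271)) = Mul(424, -714) = -302736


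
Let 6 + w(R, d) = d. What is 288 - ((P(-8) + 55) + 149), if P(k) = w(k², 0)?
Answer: 90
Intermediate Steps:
w(R, d) = -6 + d
P(k) = -6 (P(k) = -6 + 0 = -6)
288 - ((P(-8) + 55) + 149) = 288 - ((-6 + 55) + 149) = 288 - (49 + 149) = 288 - 1*198 = 288 - 198 = 90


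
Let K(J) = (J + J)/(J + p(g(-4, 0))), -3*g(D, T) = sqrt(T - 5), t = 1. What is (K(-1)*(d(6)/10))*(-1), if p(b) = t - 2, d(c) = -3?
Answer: 3/10 ≈ 0.30000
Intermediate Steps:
g(D, T) = -sqrt(-5 + T)/3 (g(D, T) = -sqrt(T - 5)/3 = -sqrt(-5 + T)/3)
p(b) = -1 (p(b) = 1 - 2 = -1)
K(J) = 2*J/(-1 + J) (K(J) = (J + J)/(J - 1) = (2*J)/(-1 + J) = 2*J/(-1 + J))
(K(-1)*(d(6)/10))*(-1) = ((2*(-1)/(-1 - 1))*(-3/10))*(-1) = ((2*(-1)/(-2))*(-3*1/10))*(-1) = ((2*(-1)*(-1/2))*(-3/10))*(-1) = (1*(-3/10))*(-1) = -3/10*(-1) = 3/10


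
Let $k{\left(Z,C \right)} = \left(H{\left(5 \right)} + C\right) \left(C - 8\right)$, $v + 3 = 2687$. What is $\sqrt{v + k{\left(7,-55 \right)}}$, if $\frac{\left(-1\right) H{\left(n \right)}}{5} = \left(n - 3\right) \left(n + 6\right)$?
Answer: $\sqrt{13079} \approx 114.36$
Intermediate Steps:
$v = 2684$ ($v = -3 + 2687 = 2684$)
$H{\left(n \right)} = - 5 \left(-3 + n\right) \left(6 + n\right)$ ($H{\left(n \right)} = - 5 \left(n - 3\right) \left(n + 6\right) = - 5 \left(-3 + n\right) \left(6 + n\right)$)
$k{\left(Z,C \right)} = \left(-110 + C\right) \left(-8 + C\right)$ ($k{\left(Z,C \right)} = \left(\left(90 - 75 - 5 \cdot 5^{2}\right) + C\right) \left(C - 8\right) = \left(\left(90 - 75 - 125\right) + C\right) \left(-8 + C\right) = \left(-110 + C\right) \left(-8 + C\right)$)
$\sqrt{v + k{\left(7,-55 \right)}} = \sqrt{2684 + \left(880 + \left(-55\right)^{2} - -6490\right)} = \sqrt{2684 + \left(880 + 3025 + 6490\right)} = \sqrt{2684 + 10395} = \sqrt{13079}$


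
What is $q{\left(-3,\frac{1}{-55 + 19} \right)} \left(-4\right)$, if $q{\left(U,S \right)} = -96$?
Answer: $384$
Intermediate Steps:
$q{\left(-3,\frac{1}{-55 + 19} \right)} \left(-4\right) = \left(-96\right) \left(-4\right) = 384$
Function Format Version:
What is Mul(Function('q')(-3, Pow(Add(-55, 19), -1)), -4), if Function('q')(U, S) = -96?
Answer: 384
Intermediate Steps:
Mul(Function('q')(-3, Pow(Add(-55, 19), -1)), -4) = Mul(-96, -4) = 384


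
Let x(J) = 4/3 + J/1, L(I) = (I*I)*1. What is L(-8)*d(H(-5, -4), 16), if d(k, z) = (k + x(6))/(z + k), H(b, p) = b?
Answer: 448/33 ≈ 13.576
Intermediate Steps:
L(I) = I**2 (L(I) = I**2*1 = I**2)
x(J) = 4/3 + J (x(J) = 4*(1/3) + J*1 = 4/3 + J)
d(k, z) = (22/3 + k)/(k + z) (d(k, z) = (k + (4/3 + 6))/(z + k) = (k + 22/3)/(k + z) = (22/3 + k)/(k + z))
L(-8)*d(H(-5, -4), 16) = (-8)**2*((22/3 - 5)/(-5 + 16)) = 64*((7/3)/11) = 64*((1/11)*(7/3)) = 64*(7/33) = 448/33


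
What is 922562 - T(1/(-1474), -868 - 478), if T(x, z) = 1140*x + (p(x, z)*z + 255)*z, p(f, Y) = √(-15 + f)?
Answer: 932889274/737 - 905858*I*√32591614/737 ≈ 1.2658e+6 - 7.0169e+6*I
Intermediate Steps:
T(x, z) = 1140*x + z*(255 + z*√(-15 + x)) (T(x, z) = 1140*x + (√(-15 + x)*z + 255)*z = 1140*x + (z*√(-15 + x) + 255)*z = 1140*x + (255 + z*√(-15 + x))*z = 1140*x + z*(255 + z*√(-15 + x)))
922562 - T(1/(-1474), -868 - 478) = 922562 - (255*(-868 - 478) + 1140/(-1474) + (-868 - 478)²*√(-15 + 1/(-1474))) = 922562 - (255*(-1346) + 1140*(-1/1474) + (-1346)²*√(-15 - 1/1474)) = 922562 - (-343230 - 570/737 + 1811716*√(-22111/1474)) = 922562 - (-343230 - 570/737 + 1811716*(I*√32591614/1474)) = 922562 - (-343230 - 570/737 + 905858*I*√32591614/737) = 922562 - (-252961080/737 + 905858*I*√32591614/737) = 922562 + (252961080/737 - 905858*I*√32591614/737) = 932889274/737 - 905858*I*√32591614/737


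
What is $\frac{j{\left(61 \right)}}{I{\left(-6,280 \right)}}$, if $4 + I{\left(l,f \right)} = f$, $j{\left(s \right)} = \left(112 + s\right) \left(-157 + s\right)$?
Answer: $- \frac{1384}{23} \approx -60.174$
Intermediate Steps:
$j{\left(s \right)} = \left(-157 + s\right) \left(112 + s\right)$
$I{\left(l,f \right)} = -4 + f$
$\frac{j{\left(61 \right)}}{I{\left(-6,280 \right)}} = \frac{-17584 + 61^{2} - 2745}{-4 + 280} = \frac{-17584 + 3721 - 2745}{276} = \left(-16608\right) \frac{1}{276} = - \frac{1384}{23}$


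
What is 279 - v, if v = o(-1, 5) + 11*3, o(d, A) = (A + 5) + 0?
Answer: 236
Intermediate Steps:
o(d, A) = 5 + A (o(d, A) = (5 + A) + 0 = 5 + A)
v = 43 (v = (5 + 5) + 11*3 = 10 + 33 = 43)
279 - v = 279 - 1*43 = 279 - 43 = 236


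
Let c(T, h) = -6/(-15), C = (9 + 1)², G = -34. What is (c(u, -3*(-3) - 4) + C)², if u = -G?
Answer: 252004/25 ≈ 10080.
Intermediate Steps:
C = 100 (C = 10² = 100)
u = 34 (u = -1*(-34) = 34)
c(T, h) = ⅖ (c(T, h) = -6*(-1/15) = ⅖)
(c(u, -3*(-3) - 4) + C)² = (⅖ + 100)² = (502/5)² = 252004/25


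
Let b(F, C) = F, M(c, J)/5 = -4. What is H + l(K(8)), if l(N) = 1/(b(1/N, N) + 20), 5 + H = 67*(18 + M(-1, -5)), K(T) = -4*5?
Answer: -55441/399 ≈ -138.95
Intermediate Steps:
M(c, J) = -20 (M(c, J) = 5*(-4) = -20)
K(T) = -20
H = -139 (H = -5 + 67*(18 - 20) = -5 + 67*(-2) = -5 - 134 = -139)
l(N) = 1/(20 + 1/N) (l(N) = 1/(1/N + 20) = 1/(20 + 1/N))
H + l(K(8)) = -139 - 20/(1 + 20*(-20)) = -139 - 20/(1 - 400) = -139 - 20/(-399) = -139 - 20*(-1/399) = -139 + 20/399 = -55441/399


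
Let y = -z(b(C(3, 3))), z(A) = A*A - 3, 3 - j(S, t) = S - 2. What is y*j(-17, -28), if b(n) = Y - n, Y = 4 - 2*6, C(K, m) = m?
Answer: -2596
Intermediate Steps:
Y = -8 (Y = 4 - 12 = -8)
b(n) = -8 - n
j(S, t) = 5 - S (j(S, t) = 3 - (S - 2) = 3 - (-2 + S) = 3 + (2 - S) = 5 - S)
z(A) = -3 + A² (z(A) = A² - 3 = -3 + A²)
y = -118 (y = -(-3 + (-8 - 1*3)²) = -(-3 + (-8 - 3)²) = -(-3 + (-11)²) = -(-3 + 121) = -1*118 = -118)
y*j(-17, -28) = -118*(5 - 1*(-17)) = -118*(5 + 17) = -118*22 = -2596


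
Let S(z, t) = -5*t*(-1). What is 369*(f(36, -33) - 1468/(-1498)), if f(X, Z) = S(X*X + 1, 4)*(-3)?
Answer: -16312014/749 ≈ -21778.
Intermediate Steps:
S(z, t) = 5*t
f(X, Z) = -60 (f(X, Z) = (5*4)*(-3) = 20*(-3) = -60)
369*(f(36, -33) - 1468/(-1498)) = 369*(-60 - 1468/(-1498)) = 369*(-60 - 1468*(-1/1498)) = 369*(-60 + 734/749) = 369*(-44206/749) = -16312014/749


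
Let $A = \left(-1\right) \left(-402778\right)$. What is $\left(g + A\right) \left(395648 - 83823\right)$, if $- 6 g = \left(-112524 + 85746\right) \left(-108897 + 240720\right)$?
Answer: $183580366479275$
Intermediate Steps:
$A = 402778$
$g = 588326049$ ($g = - \frac{\left(-112524 + 85746\right) \left(-108897 + 240720\right)}{6} = - \frac{\left(-26778\right) 131823}{6} = \left(- \frac{1}{6}\right) \left(-3529956294\right) = 588326049$)
$\left(g + A\right) \left(395648 - 83823\right) = \left(588326049 + 402778\right) \left(395648 - 83823\right) = 588728827 \cdot 311825 = 183580366479275$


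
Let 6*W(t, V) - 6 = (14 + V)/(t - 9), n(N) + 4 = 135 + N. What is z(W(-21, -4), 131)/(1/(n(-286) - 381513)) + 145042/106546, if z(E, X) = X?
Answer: -2663570444163/53273 ≈ -4.9999e+7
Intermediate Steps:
n(N) = 131 + N (n(N) = -4 + (135 + N) = 131 + N)
W(t, V) = 1 + (14 + V)/(6*(-9 + t)) (W(t, V) = 1 + ((14 + V)/(t - 9))/6 = 1 + ((14 + V)/(-9 + t))/6 = 1 + (14 + V)/(6*(-9 + t)))
z(W(-21, -4), 131)/(1/(n(-286) - 381513)) + 145042/106546 = 131/(1/((131 - 286) - 381513)) + 145042/106546 = 131/(1/(-155 - 381513)) + 145042*(1/106546) = 131/(1/(-381668)) + 72521/53273 = 131/(-1/381668) + 72521/53273 = 131*(-381668) + 72521/53273 = -49998508 + 72521/53273 = -2663570444163/53273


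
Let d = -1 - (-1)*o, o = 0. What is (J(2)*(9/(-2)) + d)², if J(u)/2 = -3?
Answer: 676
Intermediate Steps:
J(u) = -6 (J(u) = 2*(-3) = -6)
d = -1 (d = -1 - (-1)*0 = -1 - 1*0 = -1 + 0 = -1)
(J(2)*(9/(-2)) + d)² = (-54/(-2) - 1)² = (-54*(-1)/2 - 1)² = (-6*(-9/2) - 1)² = (27 - 1)² = 26² = 676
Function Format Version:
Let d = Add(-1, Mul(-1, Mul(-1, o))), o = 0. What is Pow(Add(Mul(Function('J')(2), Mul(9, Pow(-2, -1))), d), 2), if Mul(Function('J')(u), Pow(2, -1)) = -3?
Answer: 676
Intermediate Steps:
Function('J')(u) = -6 (Function('J')(u) = Mul(2, -3) = -6)
d = -1 (d = Add(-1, Mul(-1, Mul(-1, 0))) = Add(-1, Mul(-1, 0)) = Add(-1, 0) = -1)
Pow(Add(Mul(Function('J')(2), Mul(9, Pow(-2, -1))), d), 2) = Pow(Add(Mul(-6, Mul(9, Pow(-2, -1))), -1), 2) = Pow(Add(Mul(-6, Mul(9, Rational(-1, 2))), -1), 2) = Pow(Add(Mul(-6, Rational(-9, 2)), -1), 2) = Pow(Add(27, -1), 2) = Pow(26, 2) = 676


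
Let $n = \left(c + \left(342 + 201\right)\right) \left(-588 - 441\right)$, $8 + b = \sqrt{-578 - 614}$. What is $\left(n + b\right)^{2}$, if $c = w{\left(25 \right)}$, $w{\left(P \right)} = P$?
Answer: $341616869208 - 2337920 i \sqrt{298} \approx 3.4162 \cdot 10^{11} - 4.0359 \cdot 10^{7} i$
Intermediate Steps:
$c = 25$
$b = -8 + 2 i \sqrt{298}$ ($b = -8 + \sqrt{-578 - 614} = -8 + \sqrt{-1192} = -8 + 2 i \sqrt{298} \approx -8.0 + 34.525 i$)
$n = -584472$ ($n = \left(25 + \left(342 + 201\right)\right) \left(-588 - 441\right) = \left(25 + 543\right) \left(-1029\right) = 568 \left(-1029\right) = -584472$)
$\left(n + b\right)^{2} = \left(-584472 - \left(8 - 2 i \sqrt{298}\right)\right)^{2} = \left(-584480 + 2 i \sqrt{298}\right)^{2}$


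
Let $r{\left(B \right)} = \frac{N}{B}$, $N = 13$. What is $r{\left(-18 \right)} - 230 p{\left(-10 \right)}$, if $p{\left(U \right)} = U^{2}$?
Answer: $- \frac{414013}{18} \approx -23001.0$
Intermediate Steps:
$r{\left(B \right)} = \frac{13}{B}$
$r{\left(-18 \right)} - 230 p{\left(-10 \right)} = \frac{13}{-18} - 230 \left(-10\right)^{2} = 13 \left(- \frac{1}{18}\right) - 23000 = - \frac{13}{18} - 23000 = - \frac{414013}{18}$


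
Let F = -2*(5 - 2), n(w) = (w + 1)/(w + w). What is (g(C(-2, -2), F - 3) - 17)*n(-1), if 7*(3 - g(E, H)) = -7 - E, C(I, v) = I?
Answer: 0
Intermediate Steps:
n(w) = (1 + w)/(2*w) (n(w) = (1 + w)/((2*w)) = (1 + w)*(1/(2*w)) = (1 + w)/(2*w))
F = -6 (F = -2*3 = -6)
g(E, H) = 4 + E/7 (g(E, H) = 3 - (-7 - E)/7 = 3 + (1 + E/7) = 4 + E/7)
(g(C(-2, -2), F - 3) - 17)*n(-1) = ((4 + (1/7)*(-2)) - 17)*((1/2)*(1 - 1)/(-1)) = ((4 - 2/7) - 17)*((1/2)*(-1)*0) = (26/7 - 17)*0 = -93/7*0 = 0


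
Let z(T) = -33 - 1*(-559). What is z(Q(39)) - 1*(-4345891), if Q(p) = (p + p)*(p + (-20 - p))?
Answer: 4346417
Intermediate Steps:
Q(p) = -40*p (Q(p) = (2*p)*(-20) = -40*p)
z(T) = 526 (z(T) = -33 + 559 = 526)
z(Q(39)) - 1*(-4345891) = 526 - 1*(-4345891) = 526 + 4345891 = 4346417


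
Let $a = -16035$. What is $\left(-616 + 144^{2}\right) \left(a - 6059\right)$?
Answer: $-444531280$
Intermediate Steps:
$\left(-616 + 144^{2}\right) \left(a - 6059\right) = \left(-616 + 144^{2}\right) \left(-16035 - 6059\right) = \left(-616 + 20736\right) \left(-22094\right) = 20120 \left(-22094\right) = -444531280$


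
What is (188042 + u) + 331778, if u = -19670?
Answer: 500150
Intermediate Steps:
(188042 + u) + 331778 = (188042 - 19670) + 331778 = 168372 + 331778 = 500150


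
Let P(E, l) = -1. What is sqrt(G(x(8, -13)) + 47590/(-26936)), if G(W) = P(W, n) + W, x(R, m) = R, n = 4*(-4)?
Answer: sqrt(237309527)/6734 ≈ 2.2876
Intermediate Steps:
n = -16
G(W) = -1 + W
sqrt(G(x(8, -13)) + 47590/(-26936)) = sqrt((-1 + 8) + 47590/(-26936)) = sqrt(7 + 47590*(-1/26936)) = sqrt(7 - 23795/13468) = sqrt(70481/13468) = sqrt(237309527)/6734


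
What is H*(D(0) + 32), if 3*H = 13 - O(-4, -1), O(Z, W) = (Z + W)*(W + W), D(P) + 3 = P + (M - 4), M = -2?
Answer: 23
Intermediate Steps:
D(P) = -9 + P (D(P) = -3 + (P + (-2 - 4)) = -3 + (P - 6) = -3 + (-6 + P) = -9 + P)
O(Z, W) = 2*W*(W + Z) (O(Z, W) = (W + Z)*(2*W) = 2*W*(W + Z))
H = 1 (H = (13 - 2*(-1)*(-1 - 4))/3 = (13 - 2*(-1)*(-5))/3 = (13 - 1*10)/3 = (13 - 10)/3 = (⅓)*3 = 1)
H*(D(0) + 32) = 1*((-9 + 0) + 32) = 1*(-9 + 32) = 1*23 = 23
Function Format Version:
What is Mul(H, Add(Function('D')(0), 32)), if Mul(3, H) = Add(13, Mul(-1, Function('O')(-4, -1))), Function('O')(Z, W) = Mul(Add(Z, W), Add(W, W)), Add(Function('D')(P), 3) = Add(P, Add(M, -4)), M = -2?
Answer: 23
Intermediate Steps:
Function('D')(P) = Add(-9, P) (Function('D')(P) = Add(-3, Add(P, Add(-2, -4))) = Add(-3, Add(P, -6)) = Add(-3, Add(-6, P)) = Add(-9, P))
Function('O')(Z, W) = Mul(2, W, Add(W, Z)) (Function('O')(Z, W) = Mul(Add(W, Z), Mul(2, W)) = Mul(2, W, Add(W, Z)))
H = 1 (H = Mul(Rational(1, 3), Add(13, Mul(-1, Mul(2, -1, Add(-1, -4))))) = Mul(Rational(1, 3), Add(13, Mul(-1, Mul(2, -1, -5)))) = Mul(Rational(1, 3), Add(13, Mul(-1, 10))) = Mul(Rational(1, 3), Add(13, -10)) = Mul(Rational(1, 3), 3) = 1)
Mul(H, Add(Function('D')(0), 32)) = Mul(1, Add(Add(-9, 0), 32)) = Mul(1, Add(-9, 32)) = Mul(1, 23) = 23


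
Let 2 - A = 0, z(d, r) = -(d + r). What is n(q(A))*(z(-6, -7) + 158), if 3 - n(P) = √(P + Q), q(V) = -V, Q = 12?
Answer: 513 - 171*√10 ≈ -27.749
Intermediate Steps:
z(d, r) = -d - r
A = 2 (A = 2 - 1*0 = 2 + 0 = 2)
n(P) = 3 - √(12 + P) (n(P) = 3 - √(P + 12) = 3 - √(12 + P))
n(q(A))*(z(-6, -7) + 158) = (3 - √(12 - 1*2))*((-1*(-6) - 1*(-7)) + 158) = (3 - √(12 - 2))*((6 + 7) + 158) = (3 - √10)*(13 + 158) = (3 - √10)*171 = 513 - 171*√10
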